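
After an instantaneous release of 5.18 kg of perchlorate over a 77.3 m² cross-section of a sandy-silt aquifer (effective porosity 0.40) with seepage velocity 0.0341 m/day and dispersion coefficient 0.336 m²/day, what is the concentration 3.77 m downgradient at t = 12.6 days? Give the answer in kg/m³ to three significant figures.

For an instantaneous plane source, C(x,t) = M/(n_e·A·√(4πDt)) · exp(−(x−vt)²/(4Dt)), with n_e·A the pore (flow) area.
Plume center vt = 0.0341 × 12.6 = 0.42966 m, so the well at 3.77 m is 3.34034 m downgradient of the peak.
√(4πDt) = 7.294 m, giving peak height M/(n_e·A·√(4πDt)) = 5.18/(0.40 × 77.3 × 7.294) = 0.02297 kg/m³.
(x−vt)²/(4Dt) = (3.34034)²/(4 × 0.336 × 12.6) = 0.6589; exp(−0.6589) = 0.5174.
C = 0.02297 × 0.5174 = 0.0119 kg/m³.

0.0119 kg/m³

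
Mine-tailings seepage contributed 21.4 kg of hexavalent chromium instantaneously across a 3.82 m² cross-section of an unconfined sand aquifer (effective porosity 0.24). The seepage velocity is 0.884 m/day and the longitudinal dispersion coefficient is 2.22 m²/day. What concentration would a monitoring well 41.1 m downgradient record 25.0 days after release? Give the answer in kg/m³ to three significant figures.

For an instantaneous plane source, C(x,t) = M/(n_e·A·√(4πDt)) · exp(−(x−vt)²/(4Dt)), with n_e·A the pore (flow) area.
Plume center vt = 0.884 × 25.0 = 22.1 m, so the well at 41.1 m is 19 m downgradient of the peak.
√(4πDt) = 26.41 m, giving peak height M/(n_e·A·√(4πDt)) = 21.4/(0.24 × 3.82 × 26.41) = 0.8838 kg/m³.
(x−vt)²/(4Dt) = (19)²/(4 × 2.22 × 25.0) = 1.626; exp(−1.626) = 0.1967.
C = 0.8838 × 0.1967 = 0.174 kg/m³.

0.174 kg/m³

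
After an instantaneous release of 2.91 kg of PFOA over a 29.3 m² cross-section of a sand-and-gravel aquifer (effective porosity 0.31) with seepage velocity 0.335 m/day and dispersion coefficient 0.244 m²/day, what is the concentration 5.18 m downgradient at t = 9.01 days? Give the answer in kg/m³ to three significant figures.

0.0358 kg/m³

For an instantaneous plane source, C(x,t) = M/(n_e·A·√(4πDt)) · exp(−(x−vt)²/(4Dt)), with n_e·A the pore (flow) area.
Plume center vt = 0.335 × 9.01 = 3.01835 m, so the well at 5.18 m is 2.16165 m downgradient of the peak.
√(4πDt) = 5.256 m, giving peak height M/(n_e·A·√(4πDt)) = 2.91/(0.31 × 29.3 × 5.256) = 0.06095 kg/m³.
(x−vt)²/(4Dt) = (2.16165)²/(4 × 0.244 × 9.01) = 0.5314; exp(−0.5314) = 0.5878.
C = 0.06095 × 0.5878 = 0.0358 kg/m³.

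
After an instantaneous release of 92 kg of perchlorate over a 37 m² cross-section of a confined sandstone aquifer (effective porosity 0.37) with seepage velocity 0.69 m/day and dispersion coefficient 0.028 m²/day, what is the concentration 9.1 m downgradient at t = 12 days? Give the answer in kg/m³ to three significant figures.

1.98 kg/m³

For an instantaneous plane source, C(x,t) = M/(n_e·A·√(4πDt)) · exp(−(x−vt)²/(4Dt)), with n_e·A the pore (flow) area.
Plume center vt = 0.69 × 12 = 8.28 m, so the well at 9.1 m is 0.82 m downgradient of the peak.
√(4πDt) = 2.055 m, giving peak height M/(n_e·A·√(4πDt)) = 92/(0.37 × 37 × 2.055) = 3.270 kg/m³.
(x−vt)²/(4Dt) = (0.82)²/(4 × 0.028 × 12) = 0.5003; exp(−0.5003) = 0.6063.
C = 3.270 × 0.6063 = 1.98 kg/m³.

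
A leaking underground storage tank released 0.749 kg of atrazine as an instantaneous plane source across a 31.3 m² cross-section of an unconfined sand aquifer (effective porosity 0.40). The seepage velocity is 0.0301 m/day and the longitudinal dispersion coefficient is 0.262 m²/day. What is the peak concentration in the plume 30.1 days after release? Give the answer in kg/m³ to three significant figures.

0.00601 kg/m³

The peak of an instantaneous 1D plume sits at x = vt; there the Gaussian factor is 1 and C_max = M/(n_e·A·√(4πDt)), where n_e·A is the pore area the mass is dissolved in.
√(4πDt) = √(4π × 0.262 × 30.1) = 9.955 m, so C_max = 0.749/(0.40 × 31.3 × 9.955) = 0.00601 kg/m³.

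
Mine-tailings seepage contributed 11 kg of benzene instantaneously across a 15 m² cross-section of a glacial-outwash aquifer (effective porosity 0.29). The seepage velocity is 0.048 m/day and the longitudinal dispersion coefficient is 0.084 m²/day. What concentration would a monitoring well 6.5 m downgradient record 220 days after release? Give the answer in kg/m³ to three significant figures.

0.133 kg/m³

For an instantaneous plane source, C(x,t) = M/(n_e·A·√(4πDt)) · exp(−(x−vt)²/(4Dt)), with n_e·A the pore (flow) area.
Plume center vt = 0.048 × 220 = 10.56 m, so the well at 6.5 m is 4.06 m upgradient of the peak.
√(4πDt) = 15.24 m, giving peak height M/(n_e·A·√(4πDt)) = 11/(0.29 × 15 × 15.24) = 0.1659 kg/m³.
(x−vt)²/(4Dt) = (-4.06)²/(4 × 0.084 × 220) = 0.2230; exp(−0.2230) = 0.8001.
C = 0.1659 × 0.8001 = 0.133 kg/m³.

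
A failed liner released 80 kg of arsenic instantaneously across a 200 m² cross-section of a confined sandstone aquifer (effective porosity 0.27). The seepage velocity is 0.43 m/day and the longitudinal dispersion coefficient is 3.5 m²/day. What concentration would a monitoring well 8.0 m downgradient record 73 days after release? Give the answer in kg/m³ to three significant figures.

0.0153 kg/m³

For an instantaneous plane source, C(x,t) = M/(n_e·A·√(4πDt)) · exp(−(x−vt)²/(4Dt)), with n_e·A the pore (flow) area.
Plume center vt = 0.43 × 73 = 31.39 m, so the well at 8.0 m is 23.39 m upgradient of the peak.
√(4πDt) = 56.66 m, giving peak height M/(n_e·A·√(4πDt)) = 80/(0.27 × 200 × 56.66) = 0.02615 kg/m³.
(x−vt)²/(4Dt) = (-23.39)²/(4 × 3.5 × 73) = 0.5353; exp(−0.5353) = 0.5855.
C = 0.02615 × 0.5855 = 0.0153 kg/m³.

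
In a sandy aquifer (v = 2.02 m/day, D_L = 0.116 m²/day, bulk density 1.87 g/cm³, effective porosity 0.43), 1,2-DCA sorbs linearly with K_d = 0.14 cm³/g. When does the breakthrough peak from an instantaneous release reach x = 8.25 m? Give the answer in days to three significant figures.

6.53 days

Retardation factor R = 1 + ρ_b·K_d/n = 1 + 1.87 × 0.14/0.43 = 1.609.
Sorption retards both mechanisms: v_R = v/R = 1.255 m/day, D_R = D/R = 0.07209 m²/day.
Peak time from v_R²t² + 2D_R t − x² = 0: t = (√(D_R² + v_R²x²) − D_R)/v_R².
√(D_R² + v_R²x²) = √(0.07209² + 1.255² × 8.25²) = 10.35; v_R² = 1.575.
t = (10.35 − 0.07209)/1.575 = 6.53 days.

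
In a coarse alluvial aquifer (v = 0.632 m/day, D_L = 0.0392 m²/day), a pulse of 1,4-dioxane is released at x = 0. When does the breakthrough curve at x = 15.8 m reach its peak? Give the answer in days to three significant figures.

24.9 days

For the 1D instantaneous-source solution, setting ∂C/∂t = 0 at fixed x gives v²t² + 2Dt − x² = 0, so t = (√(D² + v²x²) − D)/v².
√(D² + v²x²) = √(0.0392² + 0.632² × 15.8²) = 9.986; v² = 0.399424.
t = (9.986 − 0.0392)/0.399424 = 24.9 days (vs. the pure-advection estimate x/v = 25.0 d).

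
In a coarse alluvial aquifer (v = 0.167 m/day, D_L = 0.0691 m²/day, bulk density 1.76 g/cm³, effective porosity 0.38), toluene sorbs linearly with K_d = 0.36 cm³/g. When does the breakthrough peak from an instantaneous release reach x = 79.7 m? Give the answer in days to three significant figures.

Retardation factor R = 1 + ρ_b·K_d/n = 1 + 1.76 × 0.36/0.38 = 2.667.
Sorption retards both mechanisms: v_R = v/R = 0.06262 m/day, D_R = D/R = 0.02591 m²/day.
Peak time from v_R²t² + 2D_R t − x² = 0: t = (√(D_R² + v_R²x²) − D_R)/v_R².
√(D_R² + v_R²x²) = √(0.02591² + 0.06262² × 79.7²) = 4.991; v_R² = 0.003921.
t = (4.991 − 0.02591)/0.003921 = 1270 days.

1270 days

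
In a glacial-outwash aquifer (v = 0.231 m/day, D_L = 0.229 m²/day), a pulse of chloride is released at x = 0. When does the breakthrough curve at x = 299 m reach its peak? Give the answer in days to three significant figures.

1290 days

For the 1D instantaneous-source solution, setting ∂C/∂t = 0 at fixed x gives v²t² + 2Dt − x² = 0, so t = (√(D² + v²x²) − D)/v².
√(D² + v²x²) = √(0.229² + 0.231² × 299²) = 69.07; v² = 0.053361.
t = (69.07 − 0.229)/0.053361 = 1290 days (vs. the pure-advection estimate x/v = 1290 d).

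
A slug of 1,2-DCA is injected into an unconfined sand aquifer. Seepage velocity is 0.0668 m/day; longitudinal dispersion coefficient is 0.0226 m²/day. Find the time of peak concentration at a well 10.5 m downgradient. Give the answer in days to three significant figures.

For the 1D instantaneous-source solution, setting ∂C/∂t = 0 at fixed x gives v²t² + 2Dt − x² = 0, so t = (√(D² + v²x²) − D)/v².
√(D² + v²x²) = √(0.0226² + 0.0668² × 10.5²) = 0.7018; v² = 0.00446224.
t = (0.7018 − 0.0226)/0.00446224 = 152 days (vs. the pure-advection estimate x/v = 157 d).

152 days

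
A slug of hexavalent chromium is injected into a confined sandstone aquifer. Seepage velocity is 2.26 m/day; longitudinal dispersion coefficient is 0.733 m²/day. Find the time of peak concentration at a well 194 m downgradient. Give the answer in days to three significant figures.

For the 1D instantaneous-source solution, setting ∂C/∂t = 0 at fixed x gives v²t² + 2Dt − x² = 0, so t = (√(D² + v²x²) − D)/v².
√(D² + v²x²) = √(0.733² + 2.26² × 194²) = 438.4; v² = 5.1076.
t = (438.4 − 0.733)/5.1076 = 85.7 days (vs. the pure-advection estimate x/v = 85.8 d).

85.7 days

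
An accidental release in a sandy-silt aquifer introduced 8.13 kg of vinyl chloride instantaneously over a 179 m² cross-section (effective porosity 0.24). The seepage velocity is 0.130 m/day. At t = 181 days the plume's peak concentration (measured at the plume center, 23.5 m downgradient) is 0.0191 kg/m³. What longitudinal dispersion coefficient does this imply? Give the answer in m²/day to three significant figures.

0.0432 m²/day

At the plume center C_max = M/(n_e·A·√(4πDt)), so D = M²/(4πt·(n_e·A·C_max)²).
n_e·A·C_max = 0.24 × 179 × 0.0191 = 0.8205 kg/m.
D = 8.13²/(4π × 181 × 0.8205²) = 0.0432 m²/day.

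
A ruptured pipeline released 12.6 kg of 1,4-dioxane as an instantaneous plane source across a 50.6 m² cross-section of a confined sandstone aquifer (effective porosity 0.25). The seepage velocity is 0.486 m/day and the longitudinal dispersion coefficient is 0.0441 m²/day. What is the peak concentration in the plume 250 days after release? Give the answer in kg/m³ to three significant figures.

0.0846 kg/m³

The peak of an instantaneous 1D plume sits at x = vt; there the Gaussian factor is 1 and C_max = M/(n_e·A·√(4πDt)), where n_e·A is the pore area the mass is dissolved in.
√(4πDt) = √(4π × 0.0441 × 250) = 11.77 m, so C_max = 12.6/(0.25 × 50.6 × 11.77) = 0.0846 kg/m³.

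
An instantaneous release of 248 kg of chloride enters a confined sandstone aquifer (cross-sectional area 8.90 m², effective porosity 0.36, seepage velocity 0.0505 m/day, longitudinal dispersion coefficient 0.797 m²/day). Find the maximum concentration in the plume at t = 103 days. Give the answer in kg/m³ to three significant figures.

The peak of an instantaneous 1D plume sits at x = vt; there the Gaussian factor is 1 and C_max = M/(n_e·A·√(4πDt)), where n_e·A is the pore area the mass is dissolved in.
√(4πDt) = √(4π × 0.797 × 103) = 32.12 m, so C_max = 248/(0.36 × 8.90 × 32.12) = 2.41 kg/m³.

2.41 kg/m³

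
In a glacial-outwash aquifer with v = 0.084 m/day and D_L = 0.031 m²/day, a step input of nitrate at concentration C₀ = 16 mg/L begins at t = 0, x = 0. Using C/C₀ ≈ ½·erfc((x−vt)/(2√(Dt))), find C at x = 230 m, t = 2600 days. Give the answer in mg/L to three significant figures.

For a continuous step input, C/C₀ ≈ ½·erfc((x−vt)/(2√(Dt))).
vt = 0.084 × 2600 = 218.4 m and 2√(Dt) = 2√(0.031 × 2600) = 17.96 m.
Argument (x−vt)/(2√(Dt)) = (230 − 218.4)/17.96 = 0.6459; ½·erfc(0.6459) = 0.1805.
C = 16 × 0.1805 = 2.89 mg/L.

2.89 mg/L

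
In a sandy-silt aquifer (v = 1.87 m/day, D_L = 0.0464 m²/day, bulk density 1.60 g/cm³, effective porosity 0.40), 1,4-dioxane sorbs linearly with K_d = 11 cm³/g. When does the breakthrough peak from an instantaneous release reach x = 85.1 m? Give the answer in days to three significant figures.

2050 days

Retardation factor R = 1 + ρ_b·K_d/n = 1 + 1.60 × 11/0.40 = 45.00.
Sorption retards both mechanisms: v_R = v/R = 0.04156 m/day, D_R = D/R = 0.001031 m²/day.
Peak time from v_R²t² + 2D_R t − x² = 0: t = (√(D_R² + v_R²x²) − D_R)/v_R².
√(D_R² + v_R²x²) = √(0.001031² + 0.04156² × 85.1²) = 3.537; v_R² = 0.001727.
t = (3.537 − 0.001031)/0.001727 = 2050 days.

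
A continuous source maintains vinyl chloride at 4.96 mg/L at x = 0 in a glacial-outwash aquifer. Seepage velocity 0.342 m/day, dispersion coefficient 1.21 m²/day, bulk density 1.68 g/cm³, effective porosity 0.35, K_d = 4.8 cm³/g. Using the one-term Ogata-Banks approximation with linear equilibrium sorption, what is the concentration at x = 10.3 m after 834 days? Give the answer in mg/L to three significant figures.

Retardation factor R = 1 + ρ_b·K_d/n = 1 + 1.68 × 4.8/0.35 = 24.04.
Sorption retards both mechanisms: v_R = v/R = 0.01423 m/day, D_R = D/R = 0.05033 m²/day.
v_R·t = 0.01423 × 834 = 11.86782 m; 2√(D_R t) = 12.96 m; argument = (10.3 − 11.86782)/12.96 = -0.1210.
C = C₀ × ½·erfc(-0.1210) = 4.96 × 0.5679 = 2.82 mg/L.

2.82 mg/L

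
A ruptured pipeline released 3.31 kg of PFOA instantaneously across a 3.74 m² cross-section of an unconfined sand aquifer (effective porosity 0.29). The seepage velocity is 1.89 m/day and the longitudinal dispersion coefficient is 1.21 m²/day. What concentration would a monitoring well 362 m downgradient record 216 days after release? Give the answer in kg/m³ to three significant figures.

For an instantaneous plane source, C(x,t) = M/(n_e·A·√(4πDt)) · exp(−(x−vt)²/(4Dt)), with n_e·A the pore (flow) area.
Plume center vt = 1.89 × 216 = 408.24 m, so the well at 362 m is 46.24 m upgradient of the peak.
√(4πDt) = 57.31 m, giving peak height M/(n_e·A·√(4πDt)) = 3.31/(0.29 × 3.74 × 57.31) = 0.05325 kg/m³.
(x−vt)²/(4Dt) = (-46.24)²/(4 × 1.21 × 216) = 2.045; exp(−2.045) = 0.1294.
C = 0.05325 × 0.1294 = 0.00689 kg/m³.

0.00689 kg/m³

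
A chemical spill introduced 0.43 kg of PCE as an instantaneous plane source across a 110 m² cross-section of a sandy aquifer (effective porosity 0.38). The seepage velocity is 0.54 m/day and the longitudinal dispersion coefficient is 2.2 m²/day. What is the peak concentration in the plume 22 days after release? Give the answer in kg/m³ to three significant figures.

0.000417 kg/m³

The peak of an instantaneous 1D plume sits at x = vt; there the Gaussian factor is 1 and C_max = M/(n_e·A·√(4πDt)), where n_e·A is the pore area the mass is dissolved in.
√(4πDt) = √(4π × 2.2 × 22) = 24.66 m, so C_max = 0.43/(0.38 × 110 × 24.66) = 0.000417 kg/m³.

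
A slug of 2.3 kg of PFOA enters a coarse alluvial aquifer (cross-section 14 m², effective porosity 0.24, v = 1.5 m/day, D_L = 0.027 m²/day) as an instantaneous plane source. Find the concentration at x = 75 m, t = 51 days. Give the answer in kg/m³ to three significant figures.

0.109 kg/m³

For an instantaneous plane source, C(x,t) = M/(n_e·A·√(4πDt)) · exp(−(x−vt)²/(4Dt)), with n_e·A the pore (flow) area.
Plume center vt = 1.5 × 51 = 76.5 m, so the well at 75 m is 1.5 m upgradient of the peak.
√(4πDt) = 4.160 m, giving peak height M/(n_e·A·√(4πDt)) = 2.3/(0.24 × 14 × 4.160) = 0.1645 kg/m³.
(x−vt)²/(4Dt) = (-1.5)²/(4 × 0.027 × 51) = 0.4085; exp(−0.4085) = 0.6646.
C = 0.1645 × 0.6646 = 0.109 kg/m³.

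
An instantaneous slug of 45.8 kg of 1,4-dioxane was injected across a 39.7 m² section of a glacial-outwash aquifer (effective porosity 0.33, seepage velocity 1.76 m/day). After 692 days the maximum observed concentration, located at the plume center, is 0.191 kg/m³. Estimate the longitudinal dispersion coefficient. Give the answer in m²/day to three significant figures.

At the plume center C_max = M/(n_e·A·√(4πDt)), so D = M²/(4πt·(n_e·A·C_max)²).
n_e·A·C_max = 0.33 × 39.7 × 0.191 = 2.502 kg/m.
D = 45.8²/(4π × 692 × 2.502²) = 0.0385 m²/day.

0.0385 m²/day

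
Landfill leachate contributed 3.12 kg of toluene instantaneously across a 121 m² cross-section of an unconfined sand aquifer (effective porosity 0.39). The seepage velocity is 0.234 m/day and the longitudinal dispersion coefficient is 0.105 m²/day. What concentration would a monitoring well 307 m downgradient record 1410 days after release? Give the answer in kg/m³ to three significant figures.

For an instantaneous plane source, C(x,t) = M/(n_e·A·√(4πDt)) · exp(−(x−vt)²/(4Dt)), with n_e·A the pore (flow) area.
Plume center vt = 0.234 × 1410 = 329.94 m, so the well at 307 m is 22.94 m upgradient of the peak.
√(4πDt) = 43.13 m, giving peak height M/(n_e·A·√(4πDt)) = 3.12/(0.39 × 121 × 43.13) = 0.001533 kg/m³.
(x−vt)²/(4Dt) = (-22.94)²/(4 × 0.105 × 1410) = 0.8886; exp(−0.8886) = 0.4112.
C = 0.001533 × 0.4112 = 0.000630 kg/m³.

0.000630 kg/m³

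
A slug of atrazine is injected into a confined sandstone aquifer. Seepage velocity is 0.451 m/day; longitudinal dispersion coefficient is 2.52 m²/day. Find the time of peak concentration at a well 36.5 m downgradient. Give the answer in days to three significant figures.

For the 1D instantaneous-source solution, setting ∂C/∂t = 0 at fixed x gives v²t² + 2Dt − x² = 0, so t = (√(D² + v²x²) − D)/v².
√(D² + v²x²) = √(2.52² + 0.451² × 36.5²) = 16.65; v² = 0.203401.
t = (16.65 − 2.52)/0.203401 = 69.5 days (vs. the pure-advection estimate x/v = 80.9 d).

69.5 days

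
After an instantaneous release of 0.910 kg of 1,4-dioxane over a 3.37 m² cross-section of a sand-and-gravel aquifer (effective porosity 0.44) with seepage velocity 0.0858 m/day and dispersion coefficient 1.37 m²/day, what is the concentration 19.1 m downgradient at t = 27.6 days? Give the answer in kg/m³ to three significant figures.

For an instantaneous plane source, C(x,t) = M/(n_e·A·√(4πDt)) · exp(−(x−vt)²/(4Dt)), with n_e·A the pore (flow) area.
Plume center vt = 0.0858 × 27.6 = 2.36808 m, so the well at 19.1 m is 16.73192 m downgradient of the peak.
√(4πDt) = 21.80 m, giving peak height M/(n_e·A·√(4πDt)) = 0.910/(0.44 × 3.37 × 21.80) = 0.02815 kg/m³.
(x−vt)²/(4Dt) = (16.73192)²/(4 × 1.37 × 27.6) = 1.851; exp(−1.851) = 0.1571.
C = 0.02815 × 0.1571 = 0.00442 kg/m³.

0.00442 kg/m³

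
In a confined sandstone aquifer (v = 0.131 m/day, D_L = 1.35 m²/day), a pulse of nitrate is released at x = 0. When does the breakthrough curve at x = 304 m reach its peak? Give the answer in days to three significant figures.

2240 days

For the 1D instantaneous-source solution, setting ∂C/∂t = 0 at fixed x gives v²t² + 2Dt − x² = 0, so t = (√(D² + v²x²) − D)/v².
√(D² + v²x²) = √(1.35² + 0.131² × 304²) = 39.85; v² = 0.017161.
t = (39.85 − 1.35)/0.017161 = 2240 days (vs. the pure-advection estimate x/v = 2320 d).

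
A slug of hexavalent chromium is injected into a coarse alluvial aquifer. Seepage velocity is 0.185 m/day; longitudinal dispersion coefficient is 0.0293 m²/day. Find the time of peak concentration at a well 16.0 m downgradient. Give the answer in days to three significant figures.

For the 1D instantaneous-source solution, setting ∂C/∂t = 0 at fixed x gives v²t² + 2Dt − x² = 0, so t = (√(D² + v²x²) − D)/v².
√(D² + v²x²) = √(0.0293² + 0.185² × 16.0²) = 2.960; v² = 0.034225.
t = (2.960 − 0.0293)/0.034225 = 85.6 days (vs. the pure-advection estimate x/v = 86.5 d).

85.6 days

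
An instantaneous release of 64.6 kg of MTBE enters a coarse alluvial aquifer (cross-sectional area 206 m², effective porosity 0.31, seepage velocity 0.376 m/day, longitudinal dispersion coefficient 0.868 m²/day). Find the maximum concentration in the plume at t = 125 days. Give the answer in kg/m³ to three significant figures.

0.0274 kg/m³

The peak of an instantaneous 1D plume sits at x = vt; there the Gaussian factor is 1 and C_max = M/(n_e·A·√(4πDt)), where n_e·A is the pore area the mass is dissolved in.
√(4πDt) = √(4π × 0.868 × 125) = 36.92 m, so C_max = 64.6/(0.31 × 206 × 36.92) = 0.0274 kg/m³.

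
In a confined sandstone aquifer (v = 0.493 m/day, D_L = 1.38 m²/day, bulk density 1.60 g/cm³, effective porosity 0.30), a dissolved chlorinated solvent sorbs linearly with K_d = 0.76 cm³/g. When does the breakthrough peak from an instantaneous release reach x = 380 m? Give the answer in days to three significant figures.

3870 days

Retardation factor R = 1 + ρ_b·K_d/n = 1 + 1.60 × 0.76/0.30 = 5.053.
Sorption retards both mechanisms: v_R = v/R = 0.09757 m/day, D_R = D/R = 0.2731 m²/day.
Peak time from v_R²t² + 2D_R t − x² = 0: t = (√(D_R² + v_R²x²) − D_R)/v_R².
√(D_R² + v_R²x²) = √(0.2731² + 0.09757² × 380²) = 37.08; v_R² = 0.009520.
t = (37.08 − 0.2731)/0.009520 = 3870 days.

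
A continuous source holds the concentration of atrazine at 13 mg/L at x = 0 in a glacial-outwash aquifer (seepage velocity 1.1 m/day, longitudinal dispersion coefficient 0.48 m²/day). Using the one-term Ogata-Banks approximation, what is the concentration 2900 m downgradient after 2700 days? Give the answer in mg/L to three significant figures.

11.9 mg/L

For a continuous step input, C/C₀ ≈ ½·erfc((x−vt)/(2√(Dt))).
vt = 1.1 × 2700 = 2970 m and 2√(Dt) = 2√(0.48 × 2700) = 72.00 m.
Argument (x−vt)/(2√(Dt)) = (2900 − 2970)/72.00 = -0.9722; ½·erfc(-0.9722) = 0.9154.
C = 13 × 0.9154 = 11.9 mg/L.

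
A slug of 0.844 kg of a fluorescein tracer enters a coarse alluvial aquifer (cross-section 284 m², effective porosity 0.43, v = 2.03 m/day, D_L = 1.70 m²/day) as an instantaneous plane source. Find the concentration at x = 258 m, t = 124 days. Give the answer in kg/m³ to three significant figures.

0.000128 kg/m³

For an instantaneous plane source, C(x,t) = M/(n_e·A·√(4πDt)) · exp(−(x−vt)²/(4Dt)), with n_e·A the pore (flow) area.
Plume center vt = 2.03 × 124 = 251.72 m, so the well at 258 m is 6.28 m downgradient of the peak.
√(4πDt) = 51.47 m, giving peak height M/(n_e·A·√(4πDt)) = 0.844/(0.43 × 284 × 51.47) = 0.0001343 kg/m³.
(x−vt)²/(4Dt) = (6.28)²/(4 × 1.70 × 124) = 0.04677; exp(−0.04677) = 0.9543.
C = 0.0001343 × 0.9543 = 0.000128 kg/m³.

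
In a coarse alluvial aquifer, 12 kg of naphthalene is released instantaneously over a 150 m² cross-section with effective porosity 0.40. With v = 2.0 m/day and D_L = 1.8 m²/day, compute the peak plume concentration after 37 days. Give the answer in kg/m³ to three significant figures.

The peak of an instantaneous 1D plume sits at x = vt; there the Gaussian factor is 1 and C_max = M/(n_e·A·√(4πDt)), where n_e·A is the pore area the mass is dissolved in.
√(4πDt) = √(4π × 1.8 × 37) = 28.93 m, so C_max = 12/(0.40 × 150 × 28.93) = 0.00691 kg/m³.

0.00691 kg/m³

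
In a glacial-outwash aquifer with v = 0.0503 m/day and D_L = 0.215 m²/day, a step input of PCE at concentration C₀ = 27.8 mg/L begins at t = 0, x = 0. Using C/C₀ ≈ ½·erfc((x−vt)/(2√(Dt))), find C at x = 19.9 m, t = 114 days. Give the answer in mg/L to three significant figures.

0.598 mg/L

For a continuous step input, C/C₀ ≈ ½·erfc((x−vt)/(2√(Dt))).
vt = 0.0503 × 114 = 5.7342 m and 2√(Dt) = 2√(0.215 × 114) = 9.902 m.
Argument (x−vt)/(2√(Dt)) = (19.9 − 5.7342)/9.902 = 1.431; ½·erfc(1.431) = 0.02150.
C = 27.8 × 0.02150 = 0.598 mg/L.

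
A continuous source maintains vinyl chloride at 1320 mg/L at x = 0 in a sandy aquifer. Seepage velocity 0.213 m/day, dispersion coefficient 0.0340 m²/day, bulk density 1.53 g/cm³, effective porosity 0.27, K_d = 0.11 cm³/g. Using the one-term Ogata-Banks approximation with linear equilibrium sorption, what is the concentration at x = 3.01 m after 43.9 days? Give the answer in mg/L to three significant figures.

Retardation factor R = 1 + ρ_b·K_d/n = 1 + 1.53 × 0.11/0.27 = 1.623.
Sorption retards both mechanisms: v_R = v/R = 0.1312 m/day, D_R = D/R = 0.02095 m²/day.
v_R·t = 0.1312 × 43.9 = 5.75968 m; 2√(D_R t) = 1.918 m; argument = (3.01 − 5.75968)/1.918 = -1.434.
C = C₀ × ½·erfc(-1.434) = 1320 × 0.9787 = 1290 mg/L.

1290 mg/L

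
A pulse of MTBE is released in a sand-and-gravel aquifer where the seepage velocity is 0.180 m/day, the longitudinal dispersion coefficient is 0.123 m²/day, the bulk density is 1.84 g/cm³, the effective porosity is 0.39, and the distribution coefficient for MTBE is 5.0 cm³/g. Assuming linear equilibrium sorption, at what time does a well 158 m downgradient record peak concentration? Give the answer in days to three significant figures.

Retardation factor R = 1 + ρ_b·K_d/n = 1 + 1.84 × 5.0/0.39 = 24.59.
Sorption retards both mechanisms: v_R = v/R = 0.007320 m/day, D_R = D/R = 0.005002 m²/day.
Peak time from v_R²t² + 2D_R t − x² = 0: t = (√(D_R² + v_R²x²) − D_R)/v_R².
√(D_R² + v_R²x²) = √(0.005002² + 0.007320² × 158²) = 1.157; v_R² = 5.358e-05.
t = (1.157 − 0.005002)/5.358e-05 = 21500 days.

21500 days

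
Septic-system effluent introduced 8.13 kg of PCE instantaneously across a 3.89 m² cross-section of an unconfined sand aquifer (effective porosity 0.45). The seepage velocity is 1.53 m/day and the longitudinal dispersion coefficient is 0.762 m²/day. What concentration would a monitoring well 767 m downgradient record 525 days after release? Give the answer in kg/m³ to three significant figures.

For an instantaneous plane source, C(x,t) = M/(n_e·A·√(4πDt)) · exp(−(x−vt)²/(4Dt)), with n_e·A the pore (flow) area.
Plume center vt = 1.53 × 525 = 803.25 m, so the well at 767 m is 36.25 m upgradient of the peak.
√(4πDt) = 70.90 m, giving peak height M/(n_e·A·√(4πDt)) = 8.13/(0.45 × 3.89 × 70.90) = 0.06551 kg/m³.
(x−vt)²/(4Dt) = (-36.25)²/(4 × 0.762 × 525) = 0.8212; exp(−0.8212) = 0.4399.
C = 0.06551 × 0.4399 = 0.0288 kg/m³.

0.0288 kg/m³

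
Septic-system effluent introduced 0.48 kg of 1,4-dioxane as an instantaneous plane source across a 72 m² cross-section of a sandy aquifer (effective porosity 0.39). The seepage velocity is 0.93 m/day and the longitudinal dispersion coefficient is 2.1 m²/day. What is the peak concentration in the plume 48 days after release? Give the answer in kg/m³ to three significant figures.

0.000480 kg/m³

The peak of an instantaneous 1D plume sits at x = vt; there the Gaussian factor is 1 and C_max = M/(n_e·A·√(4πDt)), where n_e·A is the pore area the mass is dissolved in.
√(4πDt) = √(4π × 2.1 × 48) = 35.59 m, so C_max = 0.48/(0.39 × 72 × 35.59) = 0.000480 kg/m³.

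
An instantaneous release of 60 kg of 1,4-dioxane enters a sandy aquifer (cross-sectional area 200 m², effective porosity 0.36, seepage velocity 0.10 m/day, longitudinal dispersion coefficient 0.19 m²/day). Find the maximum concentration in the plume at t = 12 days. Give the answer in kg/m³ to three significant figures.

0.156 kg/m³

The peak of an instantaneous 1D plume sits at x = vt; there the Gaussian factor is 1 and C_max = M/(n_e·A·√(4πDt)), where n_e·A is the pore area the mass is dissolved in.
√(4πDt) = √(4π × 0.19 × 12) = 5.353 m, so C_max = 60/(0.36 × 200 × 5.353) = 0.156 kg/m³.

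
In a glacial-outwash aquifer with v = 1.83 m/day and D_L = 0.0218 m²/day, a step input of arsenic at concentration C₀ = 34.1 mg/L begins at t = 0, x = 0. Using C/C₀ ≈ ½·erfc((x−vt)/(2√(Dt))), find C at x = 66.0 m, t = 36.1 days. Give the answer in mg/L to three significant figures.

For a continuous step input, C/C₀ ≈ ½·erfc((x−vt)/(2√(Dt))).
vt = 1.83 × 36.1 = 66.063 m and 2√(Dt) = 2√(0.0218 × 36.1) = 1.774 m.
Argument (x−vt)/(2√(Dt)) = (66.0 − 66.063)/1.774 = -0.03551; ½·erfc(-0.03551) = 0.5200.
C = 34.1 × 0.5200 = 17.7 mg/L.

17.7 mg/L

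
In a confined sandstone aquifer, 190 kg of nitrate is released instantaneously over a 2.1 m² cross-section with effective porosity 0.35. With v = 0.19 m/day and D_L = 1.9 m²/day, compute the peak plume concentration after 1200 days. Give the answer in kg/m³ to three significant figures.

1.53 kg/m³

The peak of an instantaneous 1D plume sits at x = vt; there the Gaussian factor is 1 and C_max = M/(n_e·A·√(4πDt)), where n_e·A is the pore area the mass is dissolved in.
√(4πDt) = √(4π × 1.9 × 1200) = 169.3 m, so C_max = 190/(0.35 × 2.1 × 169.3) = 1.53 kg/m³.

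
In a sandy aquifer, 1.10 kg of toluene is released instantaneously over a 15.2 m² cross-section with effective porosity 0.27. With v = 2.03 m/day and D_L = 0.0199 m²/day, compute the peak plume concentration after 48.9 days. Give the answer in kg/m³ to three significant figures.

0.0766 kg/m³

The peak of an instantaneous 1D plume sits at x = vt; there the Gaussian factor is 1 and C_max = M/(n_e·A·√(4πDt)), where n_e·A is the pore area the mass is dissolved in.
√(4πDt) = √(4π × 0.0199 × 48.9) = 3.497 m, so C_max = 1.10/(0.27 × 15.2 × 3.497) = 0.0766 kg/m³.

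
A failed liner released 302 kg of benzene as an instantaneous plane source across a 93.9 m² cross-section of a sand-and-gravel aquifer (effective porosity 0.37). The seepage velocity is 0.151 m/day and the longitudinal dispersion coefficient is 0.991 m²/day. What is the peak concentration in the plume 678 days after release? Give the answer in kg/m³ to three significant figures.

The peak of an instantaneous 1D plume sits at x = vt; there the Gaussian factor is 1 and C_max = M/(n_e·A·√(4πDt)), where n_e·A is the pore area the mass is dissolved in.
√(4πDt) = √(4π × 0.991 × 678) = 91.89 m, so C_max = 302/(0.37 × 93.9 × 91.89) = 0.0946 kg/m³.

0.0946 kg/m³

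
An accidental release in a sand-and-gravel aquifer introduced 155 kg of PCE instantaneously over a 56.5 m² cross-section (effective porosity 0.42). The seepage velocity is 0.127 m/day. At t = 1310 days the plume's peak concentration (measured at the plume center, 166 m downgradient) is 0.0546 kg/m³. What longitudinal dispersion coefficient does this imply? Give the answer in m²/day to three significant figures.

At the plume center C_max = M/(n_e·A·√(4πDt)), so D = M²/(4πt·(n_e·A·C_max)²).
n_e·A·C_max = 0.42 × 56.5 × 0.0546 = 1.296 kg/m.
D = 155²/(4π × 1310 × 1.296²) = 0.869 m²/day.

0.869 m²/day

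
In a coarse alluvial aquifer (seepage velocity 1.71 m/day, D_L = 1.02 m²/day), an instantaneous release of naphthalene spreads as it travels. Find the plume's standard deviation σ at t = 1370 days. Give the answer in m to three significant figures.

Dispersive spreading gives a Gaussian with σ² = 2Dt; advection only shifts the center.
σ = √(2 × 1.02 × 1370) = 52.9 m.

52.9 m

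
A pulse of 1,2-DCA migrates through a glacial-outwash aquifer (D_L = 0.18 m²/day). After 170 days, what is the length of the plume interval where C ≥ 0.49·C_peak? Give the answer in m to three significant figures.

The plume is Gaussian with σ = √(2Dt) = √(2 × 0.18 × 170) = 7.823 m.
C/C_peak = exp(−Δx²/(2σ²)) = 0.49 ⇒ Δx = σ·√(−2 ln 0.49) = 7.823 × 1.194 = 9.341 m.
Width = 2Δx = 18.7 m.

18.7 m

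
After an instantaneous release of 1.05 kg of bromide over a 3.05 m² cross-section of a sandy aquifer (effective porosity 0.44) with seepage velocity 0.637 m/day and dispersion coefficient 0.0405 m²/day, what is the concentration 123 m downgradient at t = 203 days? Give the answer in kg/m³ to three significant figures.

For an instantaneous plane source, C(x,t) = M/(n_e·A·√(4πDt)) · exp(−(x−vt)²/(4Dt)), with n_e·A the pore (flow) area.
Plume center vt = 0.637 × 203 = 129.311 m, so the well at 123 m is 6.311 m upgradient of the peak.
√(4πDt) = 10.16 m, giving peak height M/(n_e·A·√(4πDt)) = 1.05/(0.44 × 3.05 × 10.16) = 0.07701 kg/m³.
(x−vt)²/(4Dt) = (-6.311)²/(4 × 0.0405 × 203) = 1.211; exp(−1.211) = 0.2979.
C = 0.07701 × 0.2979 = 0.0229 kg/m³.

0.0229 kg/m³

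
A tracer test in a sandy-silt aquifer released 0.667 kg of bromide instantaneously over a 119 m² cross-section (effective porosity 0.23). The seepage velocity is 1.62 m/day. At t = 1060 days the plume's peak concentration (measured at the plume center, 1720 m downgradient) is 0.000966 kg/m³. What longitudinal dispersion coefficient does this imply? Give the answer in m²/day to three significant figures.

0.0478 m²/day

At the plume center C_max = M/(n_e·A·√(4πDt)), so D = M²/(4πt·(n_e·A·C_max)²).
n_e·A·C_max = 0.23 × 119 × 0.000966 = 0.02644 kg/m.
D = 0.667²/(4π × 1060 × 0.02644²) = 0.0478 m²/day.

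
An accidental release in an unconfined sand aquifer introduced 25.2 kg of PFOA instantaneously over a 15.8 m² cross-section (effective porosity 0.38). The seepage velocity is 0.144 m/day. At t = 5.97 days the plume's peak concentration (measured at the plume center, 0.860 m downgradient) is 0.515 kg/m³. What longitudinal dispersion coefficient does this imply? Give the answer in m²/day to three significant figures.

At the plume center C_max = M/(n_e·A·√(4πDt)), so D = M²/(4πt·(n_e·A·C_max)²).
n_e·A·C_max = 0.38 × 15.8 × 0.515 = 3.092 kg/m.
D = 25.2²/(4π × 5.97 × 3.092²) = 0.885 m²/day.

0.885 m²/day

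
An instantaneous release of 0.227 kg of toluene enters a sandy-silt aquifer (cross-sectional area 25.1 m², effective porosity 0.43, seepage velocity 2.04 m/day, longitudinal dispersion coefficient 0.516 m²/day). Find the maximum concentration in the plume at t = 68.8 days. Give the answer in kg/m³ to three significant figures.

The peak of an instantaneous 1D plume sits at x = vt; there the Gaussian factor is 1 and C_max = M/(n_e·A·√(4πDt)), where n_e·A is the pore area the mass is dissolved in.
√(4πDt) = √(4π × 0.516 × 68.8) = 21.12 m, so C_max = 0.227/(0.43 × 25.1 × 21.12) = 0.000996 kg/m³.

0.000996 kg/m³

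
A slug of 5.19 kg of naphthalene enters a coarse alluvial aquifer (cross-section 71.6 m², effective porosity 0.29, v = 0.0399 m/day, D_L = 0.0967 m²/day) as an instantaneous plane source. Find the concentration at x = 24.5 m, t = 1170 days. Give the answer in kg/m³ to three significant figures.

For an instantaneous plane source, C(x,t) = M/(n_e·A·√(4πDt)) · exp(−(x−vt)²/(4Dt)), with n_e·A the pore (flow) area.
Plume center vt = 0.0399 × 1170 = 46.683 m, so the well at 24.5 m is 22.183 m upgradient of the peak.
√(4πDt) = 37.71 m, giving peak height M/(n_e·A·√(4πDt)) = 5.19/(0.29 × 71.6 × 37.71) = 0.006628 kg/m³.
(x−vt)²/(4Dt) = (-22.183)²/(4 × 0.0967 × 1170) = 1.087; exp(−1.087) = 0.3372.
C = 0.006628 × 0.3372 = 0.00223 kg/m³.

0.00223 kg/m³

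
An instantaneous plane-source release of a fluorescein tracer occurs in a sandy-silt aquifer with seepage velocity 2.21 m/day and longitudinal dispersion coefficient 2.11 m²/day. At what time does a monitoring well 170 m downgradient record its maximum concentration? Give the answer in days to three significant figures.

76.5 days

For the 1D instantaneous-source solution, setting ∂C/∂t = 0 at fixed x gives v²t² + 2Dt − x² = 0, so t = (√(D² + v²x²) − D)/v².
√(D² + v²x²) = √(2.11² + 2.21² × 170²) = 375.7; v² = 4.8841.
t = (375.7 − 2.11)/4.8841 = 76.5 days (vs. the pure-advection estimate x/v = 76.9 d).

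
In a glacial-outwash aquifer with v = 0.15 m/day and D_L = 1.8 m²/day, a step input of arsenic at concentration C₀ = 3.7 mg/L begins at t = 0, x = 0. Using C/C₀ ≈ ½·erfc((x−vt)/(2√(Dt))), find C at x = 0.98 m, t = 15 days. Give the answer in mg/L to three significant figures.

2.10 mg/L

For a continuous step input, C/C₀ ≈ ½·erfc((x−vt)/(2√(Dt))).
vt = 0.15 × 15 = 2.25 m and 2√(Dt) = 2√(1.8 × 15) = 10.39 m.
Argument (x−vt)/(2√(Dt)) = (0.98 − 2.25)/10.39 = -0.1222; ½·erfc(-0.1222) = 0.5686.
C = 3.7 × 0.5686 = 2.10 mg/L.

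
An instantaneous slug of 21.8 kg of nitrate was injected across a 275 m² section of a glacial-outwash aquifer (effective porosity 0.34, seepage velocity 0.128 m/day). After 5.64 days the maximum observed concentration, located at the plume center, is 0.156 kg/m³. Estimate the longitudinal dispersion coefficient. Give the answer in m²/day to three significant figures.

At the plume center C_max = M/(n_e·A·√(4πDt)), so D = M²/(4πt·(n_e·A·C_max)²).
n_e·A·C_max = 0.34 × 275 × 0.156 = 14.59 kg/m.
D = 21.8²/(4π × 5.64 × 14.59²) = 0.0315 m²/day.

0.0315 m²/day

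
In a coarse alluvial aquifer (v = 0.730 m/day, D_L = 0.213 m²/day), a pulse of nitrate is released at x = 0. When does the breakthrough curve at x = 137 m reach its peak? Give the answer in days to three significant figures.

187 days

For the 1D instantaneous-source solution, setting ∂C/∂t = 0 at fixed x gives v²t² + 2Dt − x² = 0, so t = (√(D² + v²x²) − D)/v².
√(D² + v²x²) = √(0.213² + 0.730² × 137²) = 100.0; v² = 0.5329.
t = (100.0 − 0.213)/0.5329 = 187 days (vs. the pure-advection estimate x/v = 188 d).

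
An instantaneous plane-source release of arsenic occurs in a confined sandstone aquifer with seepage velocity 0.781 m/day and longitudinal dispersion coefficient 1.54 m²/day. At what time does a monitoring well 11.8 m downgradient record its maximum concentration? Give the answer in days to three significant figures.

For the 1D instantaneous-source solution, setting ∂C/∂t = 0 at fixed x gives v²t² + 2Dt − x² = 0, so t = (√(D² + v²x²) − D)/v².
√(D² + v²x²) = √(1.54² + 0.781² × 11.8²) = 9.344; v² = 0.609961.
t = (9.344 − 1.54)/0.609961 = 12.8 days (vs. the pure-advection estimate x/v = 15.1 d).

12.8 days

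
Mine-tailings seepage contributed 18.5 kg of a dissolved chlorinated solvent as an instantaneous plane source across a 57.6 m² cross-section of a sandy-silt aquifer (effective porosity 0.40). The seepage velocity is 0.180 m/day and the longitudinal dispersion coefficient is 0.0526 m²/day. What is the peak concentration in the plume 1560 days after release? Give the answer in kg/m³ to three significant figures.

The peak of an instantaneous 1D plume sits at x = vt; there the Gaussian factor is 1 and C_max = M/(n_e·A·√(4πDt)), where n_e·A is the pore area the mass is dissolved in.
√(4πDt) = √(4π × 0.0526 × 1560) = 32.11 m, so C_max = 18.5/(0.40 × 57.6 × 32.11) = 0.0250 kg/m³.

0.0250 kg/m³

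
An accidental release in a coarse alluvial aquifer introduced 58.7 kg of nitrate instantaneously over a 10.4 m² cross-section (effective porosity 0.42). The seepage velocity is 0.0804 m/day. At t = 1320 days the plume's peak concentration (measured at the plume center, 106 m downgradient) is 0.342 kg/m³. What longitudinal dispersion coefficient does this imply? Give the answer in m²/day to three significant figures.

At the plume center C_max = M/(n_e·A·√(4πDt)), so D = M²/(4πt·(n_e·A·C_max)²).
n_e·A·C_max = 0.42 × 10.4 × 0.342 = 1.494 kg/m.
D = 58.7²/(4π × 1320 × 1.494²) = 0.0931 m²/day.

0.0931 m²/day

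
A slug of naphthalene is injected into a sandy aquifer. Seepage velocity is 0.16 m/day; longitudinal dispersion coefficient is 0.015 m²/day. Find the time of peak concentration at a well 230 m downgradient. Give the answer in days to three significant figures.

1440 days

For the 1D instantaneous-source solution, setting ∂C/∂t = 0 at fixed x gives v²t² + 2Dt − x² = 0, so t = (√(D² + v²x²) − D)/v².
√(D² + v²x²) = √(0.015² + 0.16² × 230²) = 36.80; v² = 0.0256.
t = (36.80 − 0.015)/0.0256 = 1440 days (vs. the pure-advection estimate x/v = 1440 d).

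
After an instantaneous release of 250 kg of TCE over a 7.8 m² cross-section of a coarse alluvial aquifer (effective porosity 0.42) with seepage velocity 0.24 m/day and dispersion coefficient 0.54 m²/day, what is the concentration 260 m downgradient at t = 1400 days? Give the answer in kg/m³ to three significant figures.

0.116 kg/m³

For an instantaneous plane source, C(x,t) = M/(n_e·A·√(4πDt)) · exp(−(x−vt)²/(4Dt)), with n_e·A the pore (flow) area.
Plume center vt = 0.24 × 1400 = 336 m, so the well at 260 m is 76 m upgradient of the peak.
√(4πDt) = 97.47 m, giving peak height M/(n_e·A·√(4πDt)) = 250/(0.42 × 7.8 × 97.47) = 0.7829 kg/m³.
(x−vt)²/(4Dt) = (-76)²/(4 × 0.54 × 1400) = 1.910; exp(−1.910) = 0.1481.
C = 0.7829 × 0.1481 = 0.116 kg/m³.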